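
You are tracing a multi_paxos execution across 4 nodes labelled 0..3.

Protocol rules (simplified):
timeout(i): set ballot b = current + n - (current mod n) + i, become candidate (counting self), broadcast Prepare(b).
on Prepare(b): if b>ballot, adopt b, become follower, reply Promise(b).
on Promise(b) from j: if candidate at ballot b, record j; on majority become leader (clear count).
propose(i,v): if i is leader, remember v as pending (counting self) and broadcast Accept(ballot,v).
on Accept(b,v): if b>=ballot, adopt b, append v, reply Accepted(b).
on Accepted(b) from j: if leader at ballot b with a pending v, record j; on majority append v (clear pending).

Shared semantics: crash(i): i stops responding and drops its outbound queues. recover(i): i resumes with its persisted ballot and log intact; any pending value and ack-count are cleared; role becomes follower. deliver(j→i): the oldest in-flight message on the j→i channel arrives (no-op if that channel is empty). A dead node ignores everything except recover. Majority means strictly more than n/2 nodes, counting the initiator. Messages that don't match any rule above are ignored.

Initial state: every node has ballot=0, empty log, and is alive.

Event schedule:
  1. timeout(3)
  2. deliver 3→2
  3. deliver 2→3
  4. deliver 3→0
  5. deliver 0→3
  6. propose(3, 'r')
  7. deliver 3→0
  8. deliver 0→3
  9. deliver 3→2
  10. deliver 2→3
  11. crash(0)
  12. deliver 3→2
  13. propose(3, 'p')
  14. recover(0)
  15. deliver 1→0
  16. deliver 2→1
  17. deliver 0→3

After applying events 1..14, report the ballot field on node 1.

0

1. timeout(3):  <3:cand b7 ->
2. deliver 3→2:  <2:foll b7 ->
3. deliver 2→3:  nop
4. deliver 3→0:  <0:foll b7 ->
5. deliver 0→3:  <3:lead b7 ->
6. propose(3,'r'):  nop
7. deliver 3→0:  <0:foll b7 r>
8. deliver 0→3:  nop
9. deliver 3→2:  <2:foll b7 r>
10. deliver 2→3:  <3:lead b7 r>
11. crash(0):  <0:✗foll b7 r>
12. deliver 3→2:  nop
13. propose(3,'p'):  nop
14. recover(0):  <0:foll b7 r>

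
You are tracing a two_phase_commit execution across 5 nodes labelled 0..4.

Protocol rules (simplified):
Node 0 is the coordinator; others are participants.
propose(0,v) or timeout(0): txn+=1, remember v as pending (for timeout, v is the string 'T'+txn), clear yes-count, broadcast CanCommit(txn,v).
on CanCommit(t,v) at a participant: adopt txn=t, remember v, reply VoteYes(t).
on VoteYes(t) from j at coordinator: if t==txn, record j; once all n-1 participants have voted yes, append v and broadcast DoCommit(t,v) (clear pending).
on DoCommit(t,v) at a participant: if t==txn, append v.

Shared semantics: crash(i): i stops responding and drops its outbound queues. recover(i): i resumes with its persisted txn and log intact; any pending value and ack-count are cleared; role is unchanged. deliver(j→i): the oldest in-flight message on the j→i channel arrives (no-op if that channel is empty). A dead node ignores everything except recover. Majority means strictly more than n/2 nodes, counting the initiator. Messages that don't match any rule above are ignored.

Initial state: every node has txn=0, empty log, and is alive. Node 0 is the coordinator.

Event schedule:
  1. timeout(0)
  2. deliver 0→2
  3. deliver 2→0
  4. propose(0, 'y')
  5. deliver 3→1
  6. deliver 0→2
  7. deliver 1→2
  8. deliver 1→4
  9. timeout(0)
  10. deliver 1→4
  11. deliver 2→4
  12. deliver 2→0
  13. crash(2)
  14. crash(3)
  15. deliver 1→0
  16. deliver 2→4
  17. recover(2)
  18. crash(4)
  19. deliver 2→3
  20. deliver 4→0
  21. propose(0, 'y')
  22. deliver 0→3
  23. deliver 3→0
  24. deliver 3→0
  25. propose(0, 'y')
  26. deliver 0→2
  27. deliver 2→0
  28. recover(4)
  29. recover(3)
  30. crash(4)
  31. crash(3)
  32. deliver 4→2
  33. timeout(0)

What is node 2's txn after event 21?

2

[1] timeout(0) → N0(coor t1 [-])
[2] deliver 0→2 → N2(part t1 [-])
[3] deliver 2→0 → ∅
[4] propose(0,'y') → N0(coor t2 [-])
[5] deliver 3→1 → ∅
[6] deliver 0→2 → N2(part t2 [-])
[7] deliver 1→2 → ∅
[8] deliver 1→4 → ∅
[9] timeout(0) → N0(coor t3 [-])
[10] deliver 1→4 → ∅
[11] deliver 2→4 → ∅
[12] deliver 2→0 → ∅
[13] crash(2) → N2(✗part t2 [-])
[14] crash(3) → N3(✗part t0 [-])
[15] deliver 1→0 → ∅
[16] deliver 2→4 → ∅
[17] recover(2) → N2(part t2 [-])
[18] crash(4) → N4(✗part t0 [-])
[19] deliver 2→3 → ∅
[20] deliver 4→0 → ∅
[21] propose(0,'y') → N0(coor t4 [-])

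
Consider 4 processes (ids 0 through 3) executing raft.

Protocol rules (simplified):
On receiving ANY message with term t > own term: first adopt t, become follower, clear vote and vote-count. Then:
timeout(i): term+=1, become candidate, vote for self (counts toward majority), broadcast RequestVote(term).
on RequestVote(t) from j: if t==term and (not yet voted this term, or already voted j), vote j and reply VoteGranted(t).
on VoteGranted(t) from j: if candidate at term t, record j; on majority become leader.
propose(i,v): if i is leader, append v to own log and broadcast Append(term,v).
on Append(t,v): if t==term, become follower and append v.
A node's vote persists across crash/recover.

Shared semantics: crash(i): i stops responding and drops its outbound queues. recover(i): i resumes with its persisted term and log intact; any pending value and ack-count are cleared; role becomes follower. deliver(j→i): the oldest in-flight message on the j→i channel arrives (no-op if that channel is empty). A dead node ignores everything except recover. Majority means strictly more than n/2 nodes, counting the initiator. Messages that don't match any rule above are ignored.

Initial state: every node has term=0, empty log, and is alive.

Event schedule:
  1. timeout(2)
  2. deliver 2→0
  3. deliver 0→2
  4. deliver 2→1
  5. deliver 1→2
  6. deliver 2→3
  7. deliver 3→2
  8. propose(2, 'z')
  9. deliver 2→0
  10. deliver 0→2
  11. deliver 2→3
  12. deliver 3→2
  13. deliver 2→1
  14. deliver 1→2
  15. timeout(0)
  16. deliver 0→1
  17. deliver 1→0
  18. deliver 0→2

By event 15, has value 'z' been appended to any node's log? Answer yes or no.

yes

after 1 — timeout(2): n2:cand/t1/[-]
after 2 — deliver 2→0: n0:foll/t1/[-]
after 3 — deliver 0→2: ·
after 4 — deliver 2→1: n1:foll/t1/[-]
after 5 — deliver 1→2: n2:lead/t1/[-]
after 6 — deliver 2→3: n3:foll/t1/[-]
after 7 — deliver 3→2: ·
after 8 — propose(2,'z'): n2:lead/t1/[z]
after 9 — deliver 2→0: n0:foll/t1/[z]
after 10 — deliver 0→2: ·
after 11 — deliver 2→3: n3:foll/t1/[z]
after 12 — deliver 3→2: ·
after 13 — deliver 2→1: n1:foll/t1/[z]
after 14 — deliver 1→2: ·
after 15 — timeout(0): n0:cand/t2/[z]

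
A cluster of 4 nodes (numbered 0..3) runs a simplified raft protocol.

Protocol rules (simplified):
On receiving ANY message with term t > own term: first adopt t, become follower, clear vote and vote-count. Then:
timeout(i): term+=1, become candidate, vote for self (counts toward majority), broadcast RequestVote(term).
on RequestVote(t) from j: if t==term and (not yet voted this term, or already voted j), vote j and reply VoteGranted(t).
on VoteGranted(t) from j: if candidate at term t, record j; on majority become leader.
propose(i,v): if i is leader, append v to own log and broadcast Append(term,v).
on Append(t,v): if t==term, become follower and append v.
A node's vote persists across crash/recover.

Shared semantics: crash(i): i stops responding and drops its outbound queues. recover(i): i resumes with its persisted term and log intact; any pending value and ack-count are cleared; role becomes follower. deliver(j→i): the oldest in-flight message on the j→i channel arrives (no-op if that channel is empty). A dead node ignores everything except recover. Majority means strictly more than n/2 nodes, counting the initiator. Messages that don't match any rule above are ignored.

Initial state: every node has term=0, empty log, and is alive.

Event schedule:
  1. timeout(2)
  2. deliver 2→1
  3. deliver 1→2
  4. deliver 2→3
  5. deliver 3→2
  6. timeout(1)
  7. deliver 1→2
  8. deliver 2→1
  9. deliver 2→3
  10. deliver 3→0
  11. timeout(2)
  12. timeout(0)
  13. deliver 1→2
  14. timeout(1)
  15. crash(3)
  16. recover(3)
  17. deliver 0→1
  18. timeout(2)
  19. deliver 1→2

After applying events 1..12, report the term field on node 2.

[1] timeout(2) → N2(cand t1 [-])
[2] deliver 2→1 → N1(foll t1 [-])
[3] deliver 1→2 → ∅
[4] deliver 2→3 → N3(foll t1 [-])
[5] deliver 3→2 → N2(lead t1 [-])
[6] timeout(1) → N1(cand t2 [-])
[7] deliver 1→2 → N2(foll t2 [-])
[8] deliver 2→1 → ∅
[9] deliver 2→3 → ∅
[10] deliver 3→0 → ∅
[11] timeout(2) → N2(cand t3 [-])
[12] timeout(0) → N0(cand t1 [-])

3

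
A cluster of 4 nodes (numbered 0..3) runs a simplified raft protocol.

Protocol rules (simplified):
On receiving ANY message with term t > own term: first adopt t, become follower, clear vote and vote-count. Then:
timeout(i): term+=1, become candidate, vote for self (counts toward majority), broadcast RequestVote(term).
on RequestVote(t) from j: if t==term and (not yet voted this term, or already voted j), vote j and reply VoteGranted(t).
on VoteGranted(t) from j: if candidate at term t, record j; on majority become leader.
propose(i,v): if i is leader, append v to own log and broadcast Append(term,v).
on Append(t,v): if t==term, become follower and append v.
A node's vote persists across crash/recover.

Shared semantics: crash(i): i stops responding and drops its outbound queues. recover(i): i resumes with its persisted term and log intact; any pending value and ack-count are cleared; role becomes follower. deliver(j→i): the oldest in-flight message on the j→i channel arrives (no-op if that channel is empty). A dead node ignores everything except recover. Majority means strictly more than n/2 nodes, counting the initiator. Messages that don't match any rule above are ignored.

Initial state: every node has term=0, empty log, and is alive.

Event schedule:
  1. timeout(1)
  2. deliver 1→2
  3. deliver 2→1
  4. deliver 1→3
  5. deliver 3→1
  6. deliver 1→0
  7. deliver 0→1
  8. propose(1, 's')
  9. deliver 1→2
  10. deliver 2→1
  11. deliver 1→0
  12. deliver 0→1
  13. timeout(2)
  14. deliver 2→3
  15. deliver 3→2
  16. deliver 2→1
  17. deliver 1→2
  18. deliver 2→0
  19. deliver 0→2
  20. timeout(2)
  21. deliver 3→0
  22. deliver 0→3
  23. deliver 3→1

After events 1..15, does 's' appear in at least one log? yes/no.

yes

[1] timeout(1) → N1(cand t1 [-])
[2] deliver 1→2 → N2(foll t1 [-])
[3] deliver 2→1 → ∅
[4] deliver 1→3 → N3(foll t1 [-])
[5] deliver 3→1 → N1(lead t1 [-])
[6] deliver 1→0 → N0(foll t1 [-])
[7] deliver 0→1 → ∅
[8] propose(1,'s') → N1(lead t1 [s])
[9] deliver 1→2 → N2(foll t1 [s])
[10] deliver 2→1 → ∅
[11] deliver 1→0 → N0(foll t1 [s])
[12] deliver 0→1 → ∅
[13] timeout(2) → N2(cand t2 [s])
[14] deliver 2→3 → N3(foll t2 [-])
[15] deliver 3→2 → ∅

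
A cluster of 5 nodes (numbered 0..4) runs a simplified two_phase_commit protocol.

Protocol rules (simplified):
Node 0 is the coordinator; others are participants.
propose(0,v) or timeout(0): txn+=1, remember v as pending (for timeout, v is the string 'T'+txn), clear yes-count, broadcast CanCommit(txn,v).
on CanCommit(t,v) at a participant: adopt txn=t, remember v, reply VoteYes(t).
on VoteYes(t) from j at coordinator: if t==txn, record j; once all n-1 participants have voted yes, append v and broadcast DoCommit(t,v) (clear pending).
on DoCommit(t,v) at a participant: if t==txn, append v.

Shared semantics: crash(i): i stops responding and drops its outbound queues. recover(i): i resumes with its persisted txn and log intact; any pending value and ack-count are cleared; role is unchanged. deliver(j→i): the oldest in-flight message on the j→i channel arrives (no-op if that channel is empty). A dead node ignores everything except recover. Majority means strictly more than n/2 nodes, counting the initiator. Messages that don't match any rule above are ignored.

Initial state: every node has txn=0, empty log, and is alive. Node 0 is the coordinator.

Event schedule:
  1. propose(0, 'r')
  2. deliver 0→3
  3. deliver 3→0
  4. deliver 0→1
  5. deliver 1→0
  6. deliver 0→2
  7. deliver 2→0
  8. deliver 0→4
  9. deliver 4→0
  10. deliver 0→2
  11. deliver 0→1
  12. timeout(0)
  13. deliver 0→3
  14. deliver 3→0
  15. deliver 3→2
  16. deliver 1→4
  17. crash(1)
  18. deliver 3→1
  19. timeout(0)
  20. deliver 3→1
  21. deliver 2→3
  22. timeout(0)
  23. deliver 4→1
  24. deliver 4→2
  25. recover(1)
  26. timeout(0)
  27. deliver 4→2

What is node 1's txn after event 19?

1

1. propose(0,'r'):  <0:coor t1 ->
2. deliver 0→3:  <3:part t1 ->
3. deliver 3→0:  nop
4. deliver 0→1:  <1:part t1 ->
5. deliver 1→0:  nop
6. deliver 0→2:  <2:part t1 ->
7. deliver 2→0:  nop
8. deliver 0→4:  <4:part t1 ->
9. deliver 4→0:  <0:coor t1 r>
10. deliver 0→2:  <2:part t1 r>
11. deliver 0→1:  <1:part t1 r>
12. timeout(0):  <0:coor t2 r>
13. deliver 0→3:  <3:part t1 r>
14. deliver 3→0:  nop
15. deliver 3→2:  nop
16. deliver 1→4:  nop
17. crash(1):  <1:✗part t1 r>
18. deliver 3→1:  nop
19. timeout(0):  <0:coor t3 r>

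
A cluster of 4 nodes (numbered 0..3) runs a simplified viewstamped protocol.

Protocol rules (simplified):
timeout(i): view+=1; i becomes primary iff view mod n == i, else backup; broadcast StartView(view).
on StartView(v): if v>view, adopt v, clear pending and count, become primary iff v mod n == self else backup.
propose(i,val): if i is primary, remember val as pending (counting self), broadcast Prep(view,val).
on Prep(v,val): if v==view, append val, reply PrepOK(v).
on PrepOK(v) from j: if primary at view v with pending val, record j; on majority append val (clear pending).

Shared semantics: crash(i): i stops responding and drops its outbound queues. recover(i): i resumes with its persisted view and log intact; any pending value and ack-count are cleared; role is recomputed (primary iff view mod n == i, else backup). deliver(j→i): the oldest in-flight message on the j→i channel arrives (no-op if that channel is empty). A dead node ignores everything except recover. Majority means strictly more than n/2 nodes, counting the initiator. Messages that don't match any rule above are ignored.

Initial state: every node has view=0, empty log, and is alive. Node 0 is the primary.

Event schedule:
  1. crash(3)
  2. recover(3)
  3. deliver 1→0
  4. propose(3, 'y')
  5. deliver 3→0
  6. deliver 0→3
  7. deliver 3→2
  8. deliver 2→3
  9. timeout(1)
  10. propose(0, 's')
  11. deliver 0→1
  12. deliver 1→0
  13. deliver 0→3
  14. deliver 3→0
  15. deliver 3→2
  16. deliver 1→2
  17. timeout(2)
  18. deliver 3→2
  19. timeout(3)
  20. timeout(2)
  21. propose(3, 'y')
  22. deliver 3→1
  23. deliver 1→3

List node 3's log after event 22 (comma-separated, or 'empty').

1. crash(3):  <3:✗back v0 ->
2. recover(3):  <3:back v0 ->
3. deliver 1→0:  nop
4. propose(3,'y'):  nop
5. deliver 3→0:  nop
6. deliver 0→3:  nop
7. deliver 3→2:  nop
8. deliver 2→3:  nop
9. timeout(1):  <1:prim v1 ->
10. propose(0,'s'):  nop
11. deliver 0→1:  nop
12. deliver 1→0:  <0:back v1 ->
13. deliver 0→3:  <3:back v0 s>
14. deliver 3→0:  nop
15. deliver 3→2:  nop
16. deliver 1→2:  <2:back v1 ->
17. timeout(2):  <2:prim v2 ->
18. deliver 3→2:  nop
19. timeout(3):  <3:back v1 s>
20. timeout(2):  <2:back v3 ->
21. propose(3,'y'):  nop
22. deliver 3→1:  nop

s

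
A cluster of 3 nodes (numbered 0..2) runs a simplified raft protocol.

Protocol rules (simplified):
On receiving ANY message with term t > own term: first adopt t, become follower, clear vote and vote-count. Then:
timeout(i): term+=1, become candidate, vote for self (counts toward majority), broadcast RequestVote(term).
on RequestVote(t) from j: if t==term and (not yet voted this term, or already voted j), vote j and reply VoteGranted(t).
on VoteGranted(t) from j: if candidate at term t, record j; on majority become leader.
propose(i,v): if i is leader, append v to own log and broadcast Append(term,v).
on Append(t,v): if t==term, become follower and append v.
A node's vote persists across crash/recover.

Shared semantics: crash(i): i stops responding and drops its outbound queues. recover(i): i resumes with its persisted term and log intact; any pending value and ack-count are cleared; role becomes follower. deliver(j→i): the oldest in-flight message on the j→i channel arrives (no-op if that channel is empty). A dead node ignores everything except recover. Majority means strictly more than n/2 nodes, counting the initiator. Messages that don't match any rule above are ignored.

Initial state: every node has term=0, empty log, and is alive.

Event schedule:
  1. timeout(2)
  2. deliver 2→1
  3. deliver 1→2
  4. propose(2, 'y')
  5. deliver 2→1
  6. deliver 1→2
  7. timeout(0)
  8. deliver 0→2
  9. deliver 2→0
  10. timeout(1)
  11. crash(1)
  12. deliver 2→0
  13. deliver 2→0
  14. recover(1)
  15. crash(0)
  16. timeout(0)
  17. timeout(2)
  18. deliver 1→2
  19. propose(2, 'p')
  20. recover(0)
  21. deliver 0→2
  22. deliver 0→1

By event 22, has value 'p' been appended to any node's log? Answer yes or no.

no

after 1 — timeout(2): n2:cand/t1/[-]
after 2 — deliver 2→1: n1:foll/t1/[-]
after 3 — deliver 1→2: n2:lead/t1/[-]
after 4 — propose(2,'y'): n2:lead/t1/[y]
after 5 — deliver 2→1: n1:foll/t1/[y]
after 6 — deliver 1→2: ·
after 7 — timeout(0): n0:cand/t1/[-]
after 8 — deliver 0→2: ·
after 9 — deliver 2→0: ·
after 10 — timeout(1): n1:cand/t2/[y]
after 11 — crash(1): n1:✗cand/t2/[y]
after 12 — deliver 2→0: n0:foll/t1/[y]
after 13 — deliver 2→0: ·
after 14 — recover(1): n1:foll/t2/[y]
after 15 — crash(0): n0:✗foll/t1/[y]
after 16 — timeout(0): ·
after 17 — timeout(2): n2:cand/t2/[y]
after 18 — deliver 1→2: ·
after 19 — propose(2,'p'): ·
after 20 — recover(0): n0:foll/t1/[y]
after 21 — deliver 0→2: ·
after 22 — deliver 0→1: ·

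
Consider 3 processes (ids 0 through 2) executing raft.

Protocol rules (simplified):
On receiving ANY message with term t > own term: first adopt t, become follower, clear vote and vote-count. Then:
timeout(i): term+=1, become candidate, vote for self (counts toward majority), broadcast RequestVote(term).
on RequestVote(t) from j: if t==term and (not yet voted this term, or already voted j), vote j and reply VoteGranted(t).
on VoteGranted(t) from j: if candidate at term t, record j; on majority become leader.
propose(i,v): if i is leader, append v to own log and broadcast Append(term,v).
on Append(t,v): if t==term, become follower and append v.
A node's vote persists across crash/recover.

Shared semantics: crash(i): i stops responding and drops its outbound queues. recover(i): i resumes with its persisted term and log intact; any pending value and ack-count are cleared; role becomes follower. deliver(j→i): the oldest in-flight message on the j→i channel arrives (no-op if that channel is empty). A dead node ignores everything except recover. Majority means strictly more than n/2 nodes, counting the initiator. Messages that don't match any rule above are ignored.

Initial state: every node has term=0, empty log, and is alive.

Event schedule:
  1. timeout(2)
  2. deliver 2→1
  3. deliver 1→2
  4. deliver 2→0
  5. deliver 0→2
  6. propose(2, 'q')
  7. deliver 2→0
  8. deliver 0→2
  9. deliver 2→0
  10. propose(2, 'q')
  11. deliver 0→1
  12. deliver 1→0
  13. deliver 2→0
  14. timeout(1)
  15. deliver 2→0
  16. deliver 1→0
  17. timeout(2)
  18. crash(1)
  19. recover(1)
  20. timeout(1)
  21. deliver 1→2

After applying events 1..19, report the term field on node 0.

1. timeout(2):  <2:cand t1 ->
2. deliver 2→1:  <1:foll t1 ->
3. deliver 1→2:  <2:lead t1 ->
4. deliver 2→0:  <0:foll t1 ->
5. deliver 0→2:  nop
6. propose(2,'q'):  <2:lead t1 q>
7. deliver 2→0:  <0:foll t1 q>
8. deliver 0→2:  nop
9. deliver 2→0:  nop
10. propose(2,'q'):  <2:lead t1 q,q>
11. deliver 0→1:  nop
12. deliver 1→0:  nop
13. deliver 2→0:  <0:foll t1 q,q>
14. timeout(1):  <1:cand t2 ->
15. deliver 2→0:  nop
16. deliver 1→0:  <0:foll t2 q,q>
17. timeout(2):  <2:cand t2 q,q>
18. crash(1):  <1:✗cand t2 ->
19. recover(1):  <1:foll t2 ->

2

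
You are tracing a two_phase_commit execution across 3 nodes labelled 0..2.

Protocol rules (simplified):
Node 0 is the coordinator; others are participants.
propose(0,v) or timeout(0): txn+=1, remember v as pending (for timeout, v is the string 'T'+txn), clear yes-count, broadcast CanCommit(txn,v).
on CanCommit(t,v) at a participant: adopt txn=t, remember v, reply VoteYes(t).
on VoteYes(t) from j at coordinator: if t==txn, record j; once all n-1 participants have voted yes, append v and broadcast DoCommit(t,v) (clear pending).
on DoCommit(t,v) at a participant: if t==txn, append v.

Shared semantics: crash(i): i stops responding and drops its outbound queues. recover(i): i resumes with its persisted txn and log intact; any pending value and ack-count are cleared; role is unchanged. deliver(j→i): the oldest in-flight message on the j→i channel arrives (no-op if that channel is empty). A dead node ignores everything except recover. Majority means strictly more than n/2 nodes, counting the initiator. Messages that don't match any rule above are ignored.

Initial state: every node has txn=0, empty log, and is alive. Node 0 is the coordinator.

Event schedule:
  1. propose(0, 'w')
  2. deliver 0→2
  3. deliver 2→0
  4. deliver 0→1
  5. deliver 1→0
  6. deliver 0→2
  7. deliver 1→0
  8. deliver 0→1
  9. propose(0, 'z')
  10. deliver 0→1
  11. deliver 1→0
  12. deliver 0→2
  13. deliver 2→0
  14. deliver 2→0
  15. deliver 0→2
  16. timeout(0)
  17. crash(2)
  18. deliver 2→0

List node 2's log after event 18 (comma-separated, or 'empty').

1. propose(0,'w'):  <0:coor t1 ->
2. deliver 0→2:  <2:part t1 ->
3. deliver 2→0:  nop
4. deliver 0→1:  <1:part t1 ->
5. deliver 1→0:  <0:coor t1 w>
6. deliver 0→2:  <2:part t1 w>
7. deliver 1→0:  nop
8. deliver 0→1:  <1:part t1 w>
9. propose(0,'z'):  <0:coor t2 w>
10. deliver 0→1:  <1:part t2 w>
11. deliver 1→0:  nop
12. deliver 0→2:  <2:part t2 w>
13. deliver 2→0:  <0:coor t2 w,z>
14. deliver 2→0:  nop
15. deliver 0→2:  <2:part t2 w,z>
16. timeout(0):  <0:coor t3 w,z>
17. crash(2):  <2:✗part t2 w,z>
18. deliver 2→0:  nop

w,z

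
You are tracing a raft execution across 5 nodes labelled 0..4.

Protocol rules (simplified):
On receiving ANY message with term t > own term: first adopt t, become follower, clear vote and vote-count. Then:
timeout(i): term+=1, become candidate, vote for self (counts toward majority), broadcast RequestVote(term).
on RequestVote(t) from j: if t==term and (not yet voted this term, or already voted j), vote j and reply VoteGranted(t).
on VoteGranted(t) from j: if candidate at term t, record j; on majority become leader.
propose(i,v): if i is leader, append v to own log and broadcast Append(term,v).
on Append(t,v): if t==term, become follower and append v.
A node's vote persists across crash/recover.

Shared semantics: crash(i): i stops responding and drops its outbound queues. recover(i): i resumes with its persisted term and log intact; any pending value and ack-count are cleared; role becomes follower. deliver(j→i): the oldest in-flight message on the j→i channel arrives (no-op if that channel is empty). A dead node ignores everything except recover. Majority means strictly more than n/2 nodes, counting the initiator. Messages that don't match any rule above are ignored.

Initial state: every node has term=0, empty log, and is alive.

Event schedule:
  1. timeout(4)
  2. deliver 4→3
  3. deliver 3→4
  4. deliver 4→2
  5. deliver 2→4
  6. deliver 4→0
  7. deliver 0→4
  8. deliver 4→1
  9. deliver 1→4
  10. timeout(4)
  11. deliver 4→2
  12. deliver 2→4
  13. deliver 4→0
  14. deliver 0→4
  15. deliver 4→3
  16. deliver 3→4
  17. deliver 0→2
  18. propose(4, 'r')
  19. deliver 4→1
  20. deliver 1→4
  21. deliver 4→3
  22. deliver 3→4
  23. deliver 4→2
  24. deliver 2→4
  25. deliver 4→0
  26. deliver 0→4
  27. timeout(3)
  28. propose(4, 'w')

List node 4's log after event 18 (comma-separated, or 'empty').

r

after 1 — timeout(4): n4:cand/t1/[-]
after 2 — deliver 4→3: n3:foll/t1/[-]
after 3 — deliver 3→4: ·
after 4 — deliver 4→2: n2:foll/t1/[-]
after 5 — deliver 2→4: n4:lead/t1/[-]
after 6 — deliver 4→0: n0:foll/t1/[-]
after 7 — deliver 0→4: ·
after 8 — deliver 4→1: n1:foll/t1/[-]
after 9 — deliver 1→4: ·
after 10 — timeout(4): n4:cand/t2/[-]
after 11 — deliver 4→2: n2:foll/t2/[-]
after 12 — deliver 2→4: ·
after 13 — deliver 4→0: n0:foll/t2/[-]
after 14 — deliver 0→4: n4:lead/t2/[-]
after 15 — deliver 4→3: n3:foll/t2/[-]
after 16 — deliver 3→4: ·
after 17 — deliver 0→2: ·
after 18 — propose(4,'r'): n4:lead/t2/[r]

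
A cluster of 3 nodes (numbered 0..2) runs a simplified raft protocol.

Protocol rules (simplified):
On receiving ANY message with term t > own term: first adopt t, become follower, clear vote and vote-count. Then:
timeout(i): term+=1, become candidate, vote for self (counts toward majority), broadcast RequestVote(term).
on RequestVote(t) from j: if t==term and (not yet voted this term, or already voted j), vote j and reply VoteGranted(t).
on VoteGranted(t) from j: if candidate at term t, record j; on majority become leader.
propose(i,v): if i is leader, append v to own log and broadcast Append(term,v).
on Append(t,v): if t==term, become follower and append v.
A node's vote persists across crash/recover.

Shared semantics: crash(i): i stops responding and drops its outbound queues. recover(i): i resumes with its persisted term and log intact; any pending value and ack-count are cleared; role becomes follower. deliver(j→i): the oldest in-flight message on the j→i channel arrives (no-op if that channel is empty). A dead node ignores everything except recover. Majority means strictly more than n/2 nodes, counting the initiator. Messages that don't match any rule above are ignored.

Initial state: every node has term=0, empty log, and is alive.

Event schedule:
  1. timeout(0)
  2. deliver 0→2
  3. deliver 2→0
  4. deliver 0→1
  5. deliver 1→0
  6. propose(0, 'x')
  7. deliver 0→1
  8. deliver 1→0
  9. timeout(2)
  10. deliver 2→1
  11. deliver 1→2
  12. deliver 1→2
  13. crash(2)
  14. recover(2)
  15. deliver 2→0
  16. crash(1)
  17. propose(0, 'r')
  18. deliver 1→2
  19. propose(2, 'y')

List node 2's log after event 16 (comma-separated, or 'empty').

e1 timeout(0): 0[cand,t=1,-]
e2 deliver 0→2: 2[foll,t=1,-]
e3 deliver 2→0: 0[lead,t=1,-]
e4 deliver 0→1: 1[foll,t=1,-]
e5 deliver 1→0: ·
e6 propose(0,'x'): 0[lead,t=1,x]
e7 deliver 0→1: 1[foll,t=1,x]
e8 deliver 1→0: ·
e9 timeout(2): 2[cand,t=2,-]
e10 deliver 2→1: 1[foll,t=2,x]
e11 deliver 1→2: 2[lead,t=2,-]
e12 deliver 1→2: ·
e13 crash(2): 2[✗lead,t=2,-]
e14 recover(2): 2[foll,t=2,-]
e15 deliver 2→0: ·
e16 crash(1): 1[✗foll,t=2,x]

empty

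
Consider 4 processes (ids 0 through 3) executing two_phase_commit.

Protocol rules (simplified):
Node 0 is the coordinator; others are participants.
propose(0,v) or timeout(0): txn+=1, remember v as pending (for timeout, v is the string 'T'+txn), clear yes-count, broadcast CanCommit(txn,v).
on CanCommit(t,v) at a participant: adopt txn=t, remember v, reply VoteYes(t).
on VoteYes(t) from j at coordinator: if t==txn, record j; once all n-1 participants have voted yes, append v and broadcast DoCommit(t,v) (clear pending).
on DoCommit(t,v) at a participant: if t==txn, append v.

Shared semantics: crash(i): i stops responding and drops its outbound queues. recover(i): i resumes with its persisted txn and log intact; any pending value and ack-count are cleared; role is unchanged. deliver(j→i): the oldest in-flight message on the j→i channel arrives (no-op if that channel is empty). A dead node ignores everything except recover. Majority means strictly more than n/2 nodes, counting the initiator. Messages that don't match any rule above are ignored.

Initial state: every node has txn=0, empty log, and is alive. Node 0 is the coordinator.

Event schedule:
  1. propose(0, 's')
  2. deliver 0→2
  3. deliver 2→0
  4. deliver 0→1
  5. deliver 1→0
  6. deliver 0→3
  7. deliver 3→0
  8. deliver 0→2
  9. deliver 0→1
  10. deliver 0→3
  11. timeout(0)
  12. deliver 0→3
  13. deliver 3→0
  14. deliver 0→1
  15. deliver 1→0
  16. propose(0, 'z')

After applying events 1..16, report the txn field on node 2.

e1 propose(0,'s'): 0[coor,t=1,-]
e2 deliver 0→2: 2[part,t=1,-]
e3 deliver 2→0: ·
e4 deliver 0→1: 1[part,t=1,-]
e5 deliver 1→0: ·
e6 deliver 0→3: 3[part,t=1,-]
e7 deliver 3→0: 0[coor,t=1,s]
e8 deliver 0→2: 2[part,t=1,s]
e9 deliver 0→1: 1[part,t=1,s]
e10 deliver 0→3: 3[part,t=1,s]
e11 timeout(0): 0[coor,t=2,s]
e12 deliver 0→3: 3[part,t=2,s]
e13 deliver 3→0: ·
e14 deliver 0→1: 1[part,t=2,s]
e15 deliver 1→0: ·
e16 propose(0,'z'): 0[coor,t=3,s]

1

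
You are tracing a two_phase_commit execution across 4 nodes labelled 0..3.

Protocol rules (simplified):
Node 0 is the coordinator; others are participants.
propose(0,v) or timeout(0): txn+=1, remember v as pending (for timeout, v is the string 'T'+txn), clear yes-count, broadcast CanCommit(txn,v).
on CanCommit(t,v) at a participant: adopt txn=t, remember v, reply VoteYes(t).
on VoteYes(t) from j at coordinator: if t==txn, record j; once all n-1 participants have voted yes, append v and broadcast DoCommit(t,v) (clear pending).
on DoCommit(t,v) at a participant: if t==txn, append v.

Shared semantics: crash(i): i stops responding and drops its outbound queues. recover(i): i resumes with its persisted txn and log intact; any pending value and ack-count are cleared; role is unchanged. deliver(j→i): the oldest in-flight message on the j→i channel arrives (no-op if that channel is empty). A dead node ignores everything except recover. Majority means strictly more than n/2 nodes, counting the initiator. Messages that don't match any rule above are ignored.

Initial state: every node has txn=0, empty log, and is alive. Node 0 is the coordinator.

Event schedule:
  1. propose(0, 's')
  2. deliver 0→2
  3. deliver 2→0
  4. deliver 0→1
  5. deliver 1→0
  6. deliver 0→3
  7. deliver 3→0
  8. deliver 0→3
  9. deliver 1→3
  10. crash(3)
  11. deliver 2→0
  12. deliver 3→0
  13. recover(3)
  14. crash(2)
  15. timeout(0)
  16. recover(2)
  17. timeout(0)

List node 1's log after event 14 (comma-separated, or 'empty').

1. propose(0,'s'):  <0:coor t1 ->
2. deliver 0→2:  <2:part t1 ->
3. deliver 2→0:  nop
4. deliver 0→1:  <1:part t1 ->
5. deliver 1→0:  nop
6. deliver 0→3:  <3:part t1 ->
7. deliver 3→0:  <0:coor t1 s>
8. deliver 0→3:  <3:part t1 s>
9. deliver 1→3:  nop
10. crash(3):  <3:✗part t1 s>
11. deliver 2→0:  nop
12. deliver 3→0:  nop
13. recover(3):  <3:part t1 s>
14. crash(2):  <2:✗part t1 ->

empty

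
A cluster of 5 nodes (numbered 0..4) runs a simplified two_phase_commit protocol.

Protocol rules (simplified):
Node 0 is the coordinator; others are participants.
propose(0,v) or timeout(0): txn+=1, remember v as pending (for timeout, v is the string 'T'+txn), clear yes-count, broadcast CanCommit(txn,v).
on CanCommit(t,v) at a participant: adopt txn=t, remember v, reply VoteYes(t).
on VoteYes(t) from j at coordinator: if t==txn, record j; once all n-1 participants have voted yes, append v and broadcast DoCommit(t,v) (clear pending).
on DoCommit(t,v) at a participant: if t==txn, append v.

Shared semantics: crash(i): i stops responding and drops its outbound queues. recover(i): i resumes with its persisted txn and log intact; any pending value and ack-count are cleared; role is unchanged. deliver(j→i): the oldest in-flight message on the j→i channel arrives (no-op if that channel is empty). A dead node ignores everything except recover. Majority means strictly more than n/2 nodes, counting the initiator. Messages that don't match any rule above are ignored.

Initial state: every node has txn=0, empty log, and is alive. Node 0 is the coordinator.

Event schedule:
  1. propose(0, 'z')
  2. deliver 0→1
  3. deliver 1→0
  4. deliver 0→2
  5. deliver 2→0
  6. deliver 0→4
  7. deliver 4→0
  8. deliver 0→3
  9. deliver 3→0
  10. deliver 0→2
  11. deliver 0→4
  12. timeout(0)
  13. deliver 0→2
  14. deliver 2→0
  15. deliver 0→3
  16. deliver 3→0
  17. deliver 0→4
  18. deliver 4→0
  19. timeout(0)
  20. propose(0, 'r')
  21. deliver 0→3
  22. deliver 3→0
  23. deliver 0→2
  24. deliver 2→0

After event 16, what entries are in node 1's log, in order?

empty

e1 propose(0,'z'): 0[coor,t=1,-]
e2 deliver 0→1: 1[part,t=1,-]
e3 deliver 1→0: ·
e4 deliver 0→2: 2[part,t=1,-]
e5 deliver 2→0: ·
e6 deliver 0→4: 4[part,t=1,-]
e7 deliver 4→0: ·
e8 deliver 0→3: 3[part,t=1,-]
e9 deliver 3→0: 0[coor,t=1,z]
e10 deliver 0→2: 2[part,t=1,z]
e11 deliver 0→4: 4[part,t=1,z]
e12 timeout(0): 0[coor,t=2,z]
e13 deliver 0→2: 2[part,t=2,z]
e14 deliver 2→0: ·
e15 deliver 0→3: 3[part,t=1,z]
e16 deliver 3→0: ·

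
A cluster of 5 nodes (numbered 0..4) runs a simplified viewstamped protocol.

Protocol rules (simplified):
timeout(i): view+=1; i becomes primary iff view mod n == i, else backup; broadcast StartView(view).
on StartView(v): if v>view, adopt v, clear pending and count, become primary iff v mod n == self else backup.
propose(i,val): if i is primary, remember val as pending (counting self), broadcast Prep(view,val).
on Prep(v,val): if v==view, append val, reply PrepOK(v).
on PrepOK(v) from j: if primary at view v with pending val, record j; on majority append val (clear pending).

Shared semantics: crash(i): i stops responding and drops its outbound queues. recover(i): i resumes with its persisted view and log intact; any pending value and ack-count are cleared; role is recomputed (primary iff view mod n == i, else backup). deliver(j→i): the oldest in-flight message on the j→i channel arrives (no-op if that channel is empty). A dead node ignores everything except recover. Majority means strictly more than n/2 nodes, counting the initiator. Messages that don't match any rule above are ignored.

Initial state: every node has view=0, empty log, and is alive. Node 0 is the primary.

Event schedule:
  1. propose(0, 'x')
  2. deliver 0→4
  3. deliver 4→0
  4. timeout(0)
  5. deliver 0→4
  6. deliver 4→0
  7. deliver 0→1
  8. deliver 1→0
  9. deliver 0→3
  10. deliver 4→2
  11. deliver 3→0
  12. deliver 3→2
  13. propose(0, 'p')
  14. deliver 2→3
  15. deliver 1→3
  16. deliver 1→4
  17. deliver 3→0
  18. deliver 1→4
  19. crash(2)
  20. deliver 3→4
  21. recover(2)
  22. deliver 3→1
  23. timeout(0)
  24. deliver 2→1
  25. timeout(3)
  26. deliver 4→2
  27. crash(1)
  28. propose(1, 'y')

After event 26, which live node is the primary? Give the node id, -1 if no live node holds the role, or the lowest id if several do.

-1

after 1 — propose(0,'x'): ·
after 2 — deliver 0→4: n4:back/v0/[x]
after 3 — deliver 4→0: ·
after 4 — timeout(0): n0:back/v1/[-]
after 5 — deliver 0→4: n4:back/v1/[x]
after 6 — deliver 4→0: ·
after 7 — deliver 0→1: n1:back/v0/[x]
after 8 — deliver 1→0: ·
after 9 — deliver 0→3: n3:back/v0/[x]
after 10 — deliver 4→2: ·
after 11 — deliver 3→0: ·
after 12 — deliver 3→2: ·
after 13 — propose(0,'p'): ·
after 14 — deliver 2→3: ·
after 15 — deliver 1→3: ·
after 16 — deliver 1→4: ·
after 17 — deliver 3→0: ·
after 18 — deliver 1→4: ·
after 19 — crash(2): n2:✗back/v0/[-]
after 20 — deliver 3→4: ·
after 21 — recover(2): n2:back/v0/[-]
after 22 — deliver 3→1: ·
after 23 — timeout(0): n0:back/v2/[-]
after 24 — deliver 2→1: ·
after 25 — timeout(3): n3:back/v1/[x]
after 26 — deliver 4→2: ·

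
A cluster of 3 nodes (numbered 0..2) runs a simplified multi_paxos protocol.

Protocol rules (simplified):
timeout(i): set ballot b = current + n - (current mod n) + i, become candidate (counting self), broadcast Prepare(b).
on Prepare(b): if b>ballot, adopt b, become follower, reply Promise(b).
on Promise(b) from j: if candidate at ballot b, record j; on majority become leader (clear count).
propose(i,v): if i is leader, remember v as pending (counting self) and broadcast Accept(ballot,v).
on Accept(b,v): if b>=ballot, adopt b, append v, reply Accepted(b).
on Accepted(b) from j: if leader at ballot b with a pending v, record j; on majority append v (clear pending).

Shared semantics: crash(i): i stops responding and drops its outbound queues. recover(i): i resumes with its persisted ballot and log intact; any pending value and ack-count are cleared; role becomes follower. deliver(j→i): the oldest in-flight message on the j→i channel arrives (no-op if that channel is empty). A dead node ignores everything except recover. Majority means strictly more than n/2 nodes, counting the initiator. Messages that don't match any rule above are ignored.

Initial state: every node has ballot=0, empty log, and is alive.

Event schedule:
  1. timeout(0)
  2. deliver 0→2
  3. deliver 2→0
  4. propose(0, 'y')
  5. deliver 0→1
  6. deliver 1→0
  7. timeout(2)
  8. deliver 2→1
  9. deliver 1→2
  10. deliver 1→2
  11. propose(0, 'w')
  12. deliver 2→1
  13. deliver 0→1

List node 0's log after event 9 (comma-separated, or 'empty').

empty

after 1 — timeout(0): n0:cand/b3/[-]
after 2 — deliver 0→2: n2:foll/b3/[-]
after 3 — deliver 2→0: n0:lead/b3/[-]
after 4 — propose(0,'y'): ·
after 5 — deliver 0→1: n1:foll/b3/[-]
after 6 — deliver 1→0: ·
after 7 — timeout(2): n2:cand/b8/[-]
after 8 — deliver 2→1: n1:foll/b8/[-]
after 9 — deliver 1→2: n2:lead/b8/[-]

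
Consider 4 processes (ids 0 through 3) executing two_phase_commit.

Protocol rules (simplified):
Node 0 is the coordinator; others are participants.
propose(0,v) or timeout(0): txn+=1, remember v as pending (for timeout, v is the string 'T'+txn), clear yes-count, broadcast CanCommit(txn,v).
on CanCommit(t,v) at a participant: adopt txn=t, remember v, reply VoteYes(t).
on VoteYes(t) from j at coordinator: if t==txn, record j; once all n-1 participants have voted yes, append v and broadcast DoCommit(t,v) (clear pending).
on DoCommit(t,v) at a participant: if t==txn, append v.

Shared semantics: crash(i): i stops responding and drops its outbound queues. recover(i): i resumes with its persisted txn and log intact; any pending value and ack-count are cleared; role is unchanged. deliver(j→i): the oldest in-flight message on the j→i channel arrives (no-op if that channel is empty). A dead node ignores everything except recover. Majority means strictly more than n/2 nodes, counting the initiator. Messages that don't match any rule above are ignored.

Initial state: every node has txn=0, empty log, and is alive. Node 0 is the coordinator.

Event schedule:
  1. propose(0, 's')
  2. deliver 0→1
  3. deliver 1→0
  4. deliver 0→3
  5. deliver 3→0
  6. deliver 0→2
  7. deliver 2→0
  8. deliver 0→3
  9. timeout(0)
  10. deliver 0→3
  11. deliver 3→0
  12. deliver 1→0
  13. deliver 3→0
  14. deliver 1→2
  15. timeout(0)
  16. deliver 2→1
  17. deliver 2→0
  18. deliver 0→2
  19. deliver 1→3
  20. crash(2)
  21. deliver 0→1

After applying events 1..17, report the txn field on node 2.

1

after 1 — propose(0,'s'): n0:coor/t1/[-]
after 2 — deliver 0→1: n1:part/t1/[-]
after 3 — deliver 1→0: ·
after 4 — deliver 0→3: n3:part/t1/[-]
after 5 — deliver 3→0: ·
after 6 — deliver 0→2: n2:part/t1/[-]
after 7 — deliver 2→0: n0:coor/t1/[s]
after 8 — deliver 0→3: n3:part/t1/[s]
after 9 — timeout(0): n0:coor/t2/[s]
after 10 — deliver 0→3: n3:part/t2/[s]
after 11 — deliver 3→0: ·
after 12 — deliver 1→0: ·
after 13 — deliver 3→0: ·
after 14 — deliver 1→2: ·
after 15 — timeout(0): n0:coor/t3/[s]
after 16 — deliver 2→1: ·
after 17 — deliver 2→0: ·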